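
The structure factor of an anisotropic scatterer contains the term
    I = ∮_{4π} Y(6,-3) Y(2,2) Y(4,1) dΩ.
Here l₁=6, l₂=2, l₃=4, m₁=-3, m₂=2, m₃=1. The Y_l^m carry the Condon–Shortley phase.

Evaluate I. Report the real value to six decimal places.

m-sum 0 ✓  L=12 even ✓  4≤4≤8 ✓
Π(2lᵢ+1) = 13×5×9 = 585
triangle coeff Δ(6,2,4) = 1/6435
Σ_t [2,2]: t=2:+1/2304 = 1/2304
(3j)²=5/143 [(6 2 4; 0 0 0)], sign=+1
Σ_t [4,4]: t=4:+1/17280 = 1/17280
(3j)²=14/715 [(6 2 4; -3 2 1)], sign=-1
⇒ 4πI² = 630/1573
I = (-1)√(630/1573/(4π)) = -0.17852580

-0.178526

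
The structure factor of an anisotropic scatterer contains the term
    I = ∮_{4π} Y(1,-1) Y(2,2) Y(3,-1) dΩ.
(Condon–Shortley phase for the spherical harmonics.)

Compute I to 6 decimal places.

m-sum 0 ✓  L=6 even ✓  1≤3≤3 ✓
Π(2lᵢ+1) = 3×5×7 = 105
triangle coeff Δ(1,2,3) = 1/105
Σ_t [0,0]: t=0:+1/4 = 1/4
(3j)²=3/35 [(1 2 3; 0 0 0)], sign=-1
Σ_t [0,0]: t=0:+1/48 = 1/48
(3j)²=1/105 [(1 2 3; -1 2 -1)], sign=+1
⇒ 4πI² = 3/35
I = (-1)√(3/35/(4π)) = -0.08258890

-0.082589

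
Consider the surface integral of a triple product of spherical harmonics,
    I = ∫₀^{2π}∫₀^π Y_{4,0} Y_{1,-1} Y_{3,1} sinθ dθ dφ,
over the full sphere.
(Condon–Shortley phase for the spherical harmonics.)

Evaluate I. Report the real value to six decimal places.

0.150786

m-sum 0 ✓  L=8 even ✓  3≤3≤5 ✓
Π(2lᵢ+1) = 9×3×7 = 189
triangle coeff Δ(4,1,3) = 1/252
Σ_t [1,1]: t=1:−1/36 = -1/36
(3j)²=4/63 [(4 1 3; 0 0 0)], sign=+1
Σ_t [0,0]: t=0:+1/96 = 1/96
(3j)²=1/42 [(4 1 3; 0 -1 1)], sign=+1
⇒ 4πI² = 2/7
I = (+1)√(2/7/(4π)) = 0.15078601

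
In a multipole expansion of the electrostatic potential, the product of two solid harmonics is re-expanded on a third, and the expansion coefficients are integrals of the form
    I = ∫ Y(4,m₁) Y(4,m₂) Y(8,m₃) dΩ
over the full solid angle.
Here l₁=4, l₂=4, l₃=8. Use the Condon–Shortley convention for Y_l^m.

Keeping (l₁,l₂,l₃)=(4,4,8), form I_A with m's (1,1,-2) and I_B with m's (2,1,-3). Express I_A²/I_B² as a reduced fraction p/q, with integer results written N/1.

12/11

l's match ⇒ only the (l;m) 3-j factors differ between A and B.
A: triangle coeff Δ(4,4,8) = 1/218790; Σ_t [0,0]: t=0:+1/518400 = 1/518400; (3j)²=56/2431 [(4 4 8; 1 1 -2)], sign=+1
B: triangle coeff Δ(4,4,8) = 1/218790; Σ_t [0,0]: t=0:+1/1036800 = 1/1036800; (3j)²=14/663 [(4 4 8; 2 1 -3)], sign=-1
I_A²/I_B² = (56/2431)/(14/663) = 12/11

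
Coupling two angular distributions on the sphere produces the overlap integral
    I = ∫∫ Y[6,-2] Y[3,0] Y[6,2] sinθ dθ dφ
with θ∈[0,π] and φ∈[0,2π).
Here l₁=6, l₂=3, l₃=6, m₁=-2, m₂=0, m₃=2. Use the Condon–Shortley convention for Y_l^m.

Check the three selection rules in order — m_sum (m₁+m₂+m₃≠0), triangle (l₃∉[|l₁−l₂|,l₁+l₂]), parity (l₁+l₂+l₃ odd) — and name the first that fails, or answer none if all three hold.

Σmᵢ = 0  ✓
l₃∈[|l₁−l₂|,l₁+l₂]=[3,9], have l₃=6  ✓
Σlᵢ = 15 ⇒ odd  ✗

parity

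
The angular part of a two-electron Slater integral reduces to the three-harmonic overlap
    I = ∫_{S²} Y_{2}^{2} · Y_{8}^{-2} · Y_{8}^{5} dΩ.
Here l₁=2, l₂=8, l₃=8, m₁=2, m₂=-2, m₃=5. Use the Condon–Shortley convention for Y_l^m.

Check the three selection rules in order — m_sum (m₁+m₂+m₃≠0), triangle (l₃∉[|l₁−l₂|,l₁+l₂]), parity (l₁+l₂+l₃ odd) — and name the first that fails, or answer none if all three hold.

m_sum

Σmᵢ = 5  ✗
l₃∈[|l₁−l₂|,l₁+l₂]=[6,10], have l₃=8
Σlᵢ = 18 ⇒ even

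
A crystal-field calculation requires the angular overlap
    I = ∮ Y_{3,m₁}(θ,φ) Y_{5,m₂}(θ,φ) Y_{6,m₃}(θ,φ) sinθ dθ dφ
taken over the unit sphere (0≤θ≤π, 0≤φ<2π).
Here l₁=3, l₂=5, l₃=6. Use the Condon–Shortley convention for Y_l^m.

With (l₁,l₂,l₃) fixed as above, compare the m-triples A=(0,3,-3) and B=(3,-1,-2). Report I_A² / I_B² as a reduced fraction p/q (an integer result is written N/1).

3/70

Same 3,5,6: normalisation and zero-m 3j drop out of the ratio.
A: Δ: 2! 4! 8! / 15! → 1/675675; sum: t=0:+1/483840 t=1:−1/20160 t=2:+1/17280 = 1/96768; 3j²(3 5 6; 0 3 -3) = Δ·Π!·Σ² = 1/1001  (sign -1)
B: Δ: 2! 4! 8! / 15! → 1/675675; sum: t=0:+1/27648 = 1/27648; 3j²(3 5 6; 3 -1 -2) = Δ·Π!·Σ² = 10/429  (sign +1)
I_A²/I_B² = (1/1001)/(10/429) = 3/70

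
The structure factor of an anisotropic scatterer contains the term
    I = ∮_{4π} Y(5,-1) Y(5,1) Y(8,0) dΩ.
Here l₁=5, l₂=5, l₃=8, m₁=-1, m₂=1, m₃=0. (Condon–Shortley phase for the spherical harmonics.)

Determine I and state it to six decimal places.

0.027146

m-sum 0 ✓  L=18 even ✓  0≤8≤10 ✓
Π(2lᵢ+1) = 11×11×17 = 2057
triangle coeff Δ(5,5,8) = 1/37413090
Σ_t [0,2]: t=0:+1/1036800 t=1:−1/331776 t=2:+1/1036800 = -1/921600
(3j)²=490/46189 [(5 5 8; 0 0 0)], sign=-1
Σ_t [0,2]: t=0:+1/4147200 t=1:−1/518400 t=2:+1/663552 = -1/5529600
(3j)²=98/230945 [(5 5 8; -1 1 0)], sign=-1
⇒ 4πI² = 9604/1037153
I = (+1)√(9604/1037153/(4π)) = 0.02714562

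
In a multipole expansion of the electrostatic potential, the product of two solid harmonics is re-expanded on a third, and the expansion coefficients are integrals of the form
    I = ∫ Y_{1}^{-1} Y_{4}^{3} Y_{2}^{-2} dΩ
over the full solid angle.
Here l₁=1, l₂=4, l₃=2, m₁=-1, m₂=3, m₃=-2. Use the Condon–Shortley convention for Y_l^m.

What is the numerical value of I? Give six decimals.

0.000000

triangle: need 3≤l₃≤5, have 2; I=0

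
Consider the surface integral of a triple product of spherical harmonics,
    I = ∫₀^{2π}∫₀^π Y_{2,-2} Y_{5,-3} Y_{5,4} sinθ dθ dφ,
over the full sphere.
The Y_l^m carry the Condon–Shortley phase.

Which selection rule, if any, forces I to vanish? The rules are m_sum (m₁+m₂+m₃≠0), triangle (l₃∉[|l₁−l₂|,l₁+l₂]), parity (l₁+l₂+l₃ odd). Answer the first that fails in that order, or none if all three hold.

m₁+m₂+m₃ = -2 − 3 + 4 = -1  ✗
triangle: |2−5|=3 ≤ l₃=5 ≤ 2+5=7
parity: l₁+l₂+l₃ = 12 is even

m_sum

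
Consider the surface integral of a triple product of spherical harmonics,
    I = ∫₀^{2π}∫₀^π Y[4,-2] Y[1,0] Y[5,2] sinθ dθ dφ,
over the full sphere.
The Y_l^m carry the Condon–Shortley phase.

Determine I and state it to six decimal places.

Rules hold: Σm=0, L=10 even, 3≤5≤5.
N = 9·3·11 = 297
Δ = 0!·8!·2!/11! = 1/495
Racah Σ t=0..0: t=0:+1/576 = 1/576
⇒ 3j(4 1 5; 0 0 0)² = 5/99, sgn -1
Racah Σ t=0..0: t=0:+1/1440 = 1/1440
⇒ 3j(4 1 5; -2 0 2)² = 7/165, sgn -1
4πI² = N·(3j₀)²·(3jₘ)² = 7/11
I = +1·√(0.636364/4π) = 0.22503380

0.225034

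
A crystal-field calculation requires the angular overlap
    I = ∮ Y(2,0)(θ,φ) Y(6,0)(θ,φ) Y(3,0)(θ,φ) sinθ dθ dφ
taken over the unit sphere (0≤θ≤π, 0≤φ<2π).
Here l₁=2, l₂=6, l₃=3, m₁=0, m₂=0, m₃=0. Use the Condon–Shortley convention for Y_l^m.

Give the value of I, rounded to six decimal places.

triangle: need 4≤l₃≤8, have 3; I=0

0.000000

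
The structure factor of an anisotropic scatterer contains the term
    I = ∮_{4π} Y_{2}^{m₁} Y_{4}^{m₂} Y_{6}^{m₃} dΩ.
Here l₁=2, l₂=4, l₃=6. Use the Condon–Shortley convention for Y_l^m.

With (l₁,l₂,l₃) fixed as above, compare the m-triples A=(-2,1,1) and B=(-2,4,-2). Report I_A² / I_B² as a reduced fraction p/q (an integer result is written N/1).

l's match ⇒ only the (l;m) 3-j factors differ between A and B.
A: triangle coeff Δ(2,4,6) = 1/6435; Σ_t [0,0]: t=0:+1/17280 = 1/17280; (3j)²=7/1287 [(2 4 6; -2 1 1)], sign=-1
B: triangle coeff Δ(2,4,6) = 1/6435; Σ_t [0,0]: t=0:+1/967680 = 1/967680; (3j)²=1/6435 [(2 4 6; -2 4 -2)], sign=+1
I_A²/I_B² = (7/1287)/(1/6435) = 35/1

35/1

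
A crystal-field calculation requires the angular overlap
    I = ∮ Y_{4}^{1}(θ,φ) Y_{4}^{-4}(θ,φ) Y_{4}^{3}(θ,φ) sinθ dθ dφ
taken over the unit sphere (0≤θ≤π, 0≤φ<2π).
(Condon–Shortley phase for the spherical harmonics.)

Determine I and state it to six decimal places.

m-sum 0 ✓  L=12 even ✓  0≤4≤8 ✓
Π(2lᵢ+1) = 9×9×9 = 729
triangle coeff Δ(4,4,4) = 1/450450
Σ_t [0,4]: t=0:+1/13824 t=1:−1/216 t=2:+1/64 t=3:−1/216 t=4:+1/13824 = 5/768
(3j)²=18/1001 [(4 4 4; 0 0 0)], sign=+1
Σ_t [0,0]: t=0:+1/3456 = 1/3456
(3j)²=35/1287 [(4 4 4; 1 -4 3)], sign=-1
⇒ 4πI² = 7290/20449
I = (-1)√(7290/20449/(4π)) = -0.16843130

-0.168431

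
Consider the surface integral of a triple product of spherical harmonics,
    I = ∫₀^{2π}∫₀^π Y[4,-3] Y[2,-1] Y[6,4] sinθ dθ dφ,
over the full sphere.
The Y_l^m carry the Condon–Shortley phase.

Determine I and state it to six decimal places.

0.246389

m-sum 0 ✓  L=12 even ✓  2≤6≤6 ✓
Π(2lᵢ+1) = 9×5×13 = 585
triangle coeff Δ(4,2,6) = 1/6435
Σ_t [0,0]: t=0:+1/2304 = 1/2304
(3j)²=5/143 [(4 2 6; 0 0 0)], sign=+1
Σ_t [0,0]: t=0:+1/30240 = 1/30240
(3j)²=16/429 [(4 2 6; -3 -1 4)], sign=+1
⇒ 4πI² = 1200/1573
I = (+1)√(1200/1573/(4π)) = 0.24638901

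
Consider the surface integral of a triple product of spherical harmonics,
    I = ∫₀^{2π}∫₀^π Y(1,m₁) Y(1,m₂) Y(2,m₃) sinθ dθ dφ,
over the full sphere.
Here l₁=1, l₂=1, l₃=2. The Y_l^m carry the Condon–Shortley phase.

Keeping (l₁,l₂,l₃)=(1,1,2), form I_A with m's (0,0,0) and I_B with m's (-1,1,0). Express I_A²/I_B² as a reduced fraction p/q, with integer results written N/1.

4/1

l's match ⇒ only the (l;m) 3-j factors differ between A and B.
A: triangle coeff Δ(1,1,2) = 1/30; Σ_t [0,0]: t=0:+1/1 = 1/1; (3j)²=2/15 [(1 1 2; 0 0 0)], sign=+1
B: triangle coeff Δ(1,1,2) = 1/30; Σ_t [0,0]: t=0:+1/4 = 1/4; (3j)²=1/30 [(1 1 2; -1 1 0)], sign=+1
I_A²/I_B² = (2/15)/(1/30) = 4/1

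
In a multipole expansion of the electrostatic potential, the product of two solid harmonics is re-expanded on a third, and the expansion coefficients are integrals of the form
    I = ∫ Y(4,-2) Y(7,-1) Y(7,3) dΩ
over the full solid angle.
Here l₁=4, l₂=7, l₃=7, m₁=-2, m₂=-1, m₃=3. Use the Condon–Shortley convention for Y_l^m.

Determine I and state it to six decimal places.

m-sum 0 ✓  L=18 even ✓  3≤7≤11 ✓
Π(2lᵢ+1) = 9×15×15 = 2025
triangle coeff Δ(4,7,7) = 1/58198140
Σ_t [0,4]: t=0:+1/17418240 t=1:−1/622080 t=2:+1/230400 t=3:−1/622080 t=4:+1/17418240 = 1/806400
(3j)²=2268/230945 [(4 7 7; 0 0 0)], sign=-1
Σ_t [2,4]: t=2:+1/1658880 t=3:−1/1088640 t=4:+1/7741440 = -13/69672960
(3j)²=325/149226 [(4 7 7; -2 -1 3)], sign=-1
⇒ 4πI² = 546750/12623809
I = (+1)√(546750/12623809/(4π)) = 0.05870759

0.058708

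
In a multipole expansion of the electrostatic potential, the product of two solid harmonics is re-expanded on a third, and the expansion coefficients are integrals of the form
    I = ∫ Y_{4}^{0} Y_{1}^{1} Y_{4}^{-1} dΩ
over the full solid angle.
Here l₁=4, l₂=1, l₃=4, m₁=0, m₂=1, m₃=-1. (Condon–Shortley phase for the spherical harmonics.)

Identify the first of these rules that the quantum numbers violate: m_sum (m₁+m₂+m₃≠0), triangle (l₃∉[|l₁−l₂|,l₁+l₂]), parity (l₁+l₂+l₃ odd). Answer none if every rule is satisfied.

azimuthal sum: 0 + 1 − 1 = 0  ✓
3 ≤ 4 ≤ 5 (triangle on l)  ✓
L = 4 + 1 + 4 = 9 (odd)  ✗

parity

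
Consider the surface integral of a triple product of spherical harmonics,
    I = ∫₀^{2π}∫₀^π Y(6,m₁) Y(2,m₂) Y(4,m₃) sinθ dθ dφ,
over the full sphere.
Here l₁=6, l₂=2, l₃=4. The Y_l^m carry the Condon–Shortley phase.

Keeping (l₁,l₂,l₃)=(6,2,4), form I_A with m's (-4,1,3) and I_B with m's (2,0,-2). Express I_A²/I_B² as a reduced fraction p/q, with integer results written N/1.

Same 6,2,4: normalisation and zero-m 3j drop out of the ratio.
A: Δ: 4! 8! 0! / 13! → 1/6435; sum: t=3:−1/30240 = -1/30240; 3j²(6 2 4; -4 1 3) = Δ·Π!·Σ² = 16/429  (sign +1)
B: Δ: 4! 8! 0! / 13! → 1/6435; sum: t=2:+1/5760 = 1/5760; 3j²(6 2 4; 2 0 -2) = Δ·Π!·Σ² = 56/2145  (sign +1)
I_A²/I_B² = (16/429)/(56/2145) = 10/7

10/7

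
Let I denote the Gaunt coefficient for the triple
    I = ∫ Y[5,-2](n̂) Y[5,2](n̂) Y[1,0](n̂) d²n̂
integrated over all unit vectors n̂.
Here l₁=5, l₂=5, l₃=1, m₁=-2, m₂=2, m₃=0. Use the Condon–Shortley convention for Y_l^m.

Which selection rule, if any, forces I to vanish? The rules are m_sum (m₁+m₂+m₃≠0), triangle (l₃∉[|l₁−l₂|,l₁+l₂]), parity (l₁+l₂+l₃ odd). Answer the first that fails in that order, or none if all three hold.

azimuthal sum: -2 + 2 + 0 = 0  ✓
0 ≤ 1 ≤ 10 (triangle on l)  ✓
L = 5 + 5 + 1 = 11 (odd)  ✗

parity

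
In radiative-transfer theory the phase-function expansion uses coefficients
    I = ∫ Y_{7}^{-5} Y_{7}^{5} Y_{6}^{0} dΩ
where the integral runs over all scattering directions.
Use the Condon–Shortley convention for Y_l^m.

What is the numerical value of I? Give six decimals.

Checks pass: Σm=0; 20 even; l₃=6∈[0,14].
(2·7+1)(2·7+1)(2·6+1) = 2925
Δ: 8! 6! 6! / 21! → 1/2444321880
sum: t=1:−1/2612736000 t=2:+1/20736000 t=3:−1/1658880 t=4:+1/746496 t=5:−1/1658880 t=6:+1/20736000 t=7:−1/2612736000 = 1/4354560
3j²(7 7 6; 0 0 0) = Δ·Π!·Σ² = 1000/138567  (sign +1)
sum: t=6:+1/746496000 t=7:−1/72576000 t=8:+1/92897280 = -1/597196800
3j²(7 7 6; -5 5 0) = Δ·Π!·Σ² = 55/100776  (sign -1)
combine: 4πI² = 2925·1000/138567·55/100776 = 15625/1356277
take √, sign -1: I = -0.03027826

-0.030278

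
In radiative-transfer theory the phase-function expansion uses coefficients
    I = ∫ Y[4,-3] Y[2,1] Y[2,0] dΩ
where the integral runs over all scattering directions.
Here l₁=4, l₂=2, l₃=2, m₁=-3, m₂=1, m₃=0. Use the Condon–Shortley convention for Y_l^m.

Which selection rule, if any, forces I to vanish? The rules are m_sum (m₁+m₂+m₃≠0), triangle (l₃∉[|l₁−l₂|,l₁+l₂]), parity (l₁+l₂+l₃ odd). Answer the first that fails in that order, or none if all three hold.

m₁+m₂+m₃ = -3 + 1 + 0 = -2  ✗
triangle: |4−2|=2 ≤ l₃=2 ≤ 4+2=6
parity: l₁+l₂+l₃ = 8 is even

m_sum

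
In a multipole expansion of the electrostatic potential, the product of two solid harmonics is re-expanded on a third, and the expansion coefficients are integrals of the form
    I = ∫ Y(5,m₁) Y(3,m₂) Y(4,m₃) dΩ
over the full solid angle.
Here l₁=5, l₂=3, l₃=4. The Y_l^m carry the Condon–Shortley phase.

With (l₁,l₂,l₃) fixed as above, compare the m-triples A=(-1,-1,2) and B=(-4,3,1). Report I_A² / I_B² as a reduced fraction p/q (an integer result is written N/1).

1849/5670

l's match ⇒ only the (l;m) 3-j factors differ between A and B.
A: triangle coeff Δ(5,3,4) = 1/180180; Σ_t [0,2]: t=0:+1/34560 t=1:−1/720 t=2:+1/384 = 43/34560; (3j)²=1849/180180 [(5 3 4; -1 -1 2)], sign=+1
B: triangle coeff Δ(5,3,4) = 1/180180; Σ_t [4,4]: t=4:+1/5760 = 1/5760; (3j)²=9/286 [(5 3 4; -4 3 1)], sign=-1
I_A²/I_B² = (1849/180180)/(9/286) = 1849/5670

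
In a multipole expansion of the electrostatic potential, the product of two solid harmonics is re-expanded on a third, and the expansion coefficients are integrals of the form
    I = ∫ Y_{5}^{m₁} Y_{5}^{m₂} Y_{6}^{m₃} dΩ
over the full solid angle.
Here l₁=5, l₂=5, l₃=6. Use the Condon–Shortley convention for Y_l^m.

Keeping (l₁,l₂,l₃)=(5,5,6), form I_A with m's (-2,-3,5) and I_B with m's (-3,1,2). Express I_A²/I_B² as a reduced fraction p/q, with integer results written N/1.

21/55

l's match ⇒ only the (l;m) 3-j factors differ between A and B.
A: triangle coeff Δ(5,5,6) = 1/28588560; Σ_t [1,2]: t=1:−1/518400 t=2:+1/345600 = 1/1036800; (3j)²=7/2210 [(5 5 6; -2 -3 5)], sign=-1
B: triangle coeff Δ(5,5,6) = 1/28588560; Σ_t [2,4]: t=2:+1/138240 t=3:−1/25920 t=4:+1/55296 = -11/829440; (3j)²=11/1326 [(5 5 6; -3 1 2)], sign=-1
I_A²/I_B² = (7/2210)/(11/1326) = 21/55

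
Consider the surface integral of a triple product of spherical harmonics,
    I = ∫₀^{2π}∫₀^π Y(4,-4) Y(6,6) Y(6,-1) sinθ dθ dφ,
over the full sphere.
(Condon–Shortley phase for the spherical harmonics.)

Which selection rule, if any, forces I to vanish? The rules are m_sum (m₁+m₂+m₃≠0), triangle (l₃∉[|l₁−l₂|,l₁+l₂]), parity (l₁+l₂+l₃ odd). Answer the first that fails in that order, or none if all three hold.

Σmᵢ = 1  ✗
l₃∈[|l₁−l₂|,l₁+l₂]=[2,10], have l₃=6
Σlᵢ = 16 ⇒ even

m_sum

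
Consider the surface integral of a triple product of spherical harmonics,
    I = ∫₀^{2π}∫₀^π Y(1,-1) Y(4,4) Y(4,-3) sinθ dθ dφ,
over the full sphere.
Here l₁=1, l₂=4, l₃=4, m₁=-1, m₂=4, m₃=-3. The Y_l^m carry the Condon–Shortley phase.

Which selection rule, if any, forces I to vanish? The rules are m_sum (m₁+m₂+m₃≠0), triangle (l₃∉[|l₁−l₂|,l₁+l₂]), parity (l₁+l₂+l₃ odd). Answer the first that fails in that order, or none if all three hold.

parity

Σmᵢ = 0  ✓
l₃∈[|l₁−l₂|,l₁+l₂]=[3,5], have l₃=4  ✓
Σlᵢ = 9 ⇒ odd  ✗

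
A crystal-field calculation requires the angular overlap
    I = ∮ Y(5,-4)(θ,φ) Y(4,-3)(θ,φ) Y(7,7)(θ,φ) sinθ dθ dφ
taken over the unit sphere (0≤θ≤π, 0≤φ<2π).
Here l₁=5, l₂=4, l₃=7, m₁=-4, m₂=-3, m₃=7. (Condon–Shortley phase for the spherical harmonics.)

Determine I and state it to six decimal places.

Rules hold: Σm=0, L=16 even, 1≤7≤9.
N = 11·9·15 = 1485
Δ = 2!·8!·6!/17! = 1/6126120
Racah Σ t=0..2: t=0:+1/69120 t=1:−1/20736 t=2:+1/69120 = -1/51840
⇒ 3j(5 4 7; 0 0 0)² = 280/21879, sgn +1
Racah Σ t=1..1: t=1:−1/29030400 = -1/29030400
⇒ 3j(5 4 7; -4 -3 7)² = 21/680, sgn -1
4πI² = N·(3j₀)²·(3jₘ)² = 2205/3757
I = -1·√(0.586904/4π) = -0.21611194

-0.216112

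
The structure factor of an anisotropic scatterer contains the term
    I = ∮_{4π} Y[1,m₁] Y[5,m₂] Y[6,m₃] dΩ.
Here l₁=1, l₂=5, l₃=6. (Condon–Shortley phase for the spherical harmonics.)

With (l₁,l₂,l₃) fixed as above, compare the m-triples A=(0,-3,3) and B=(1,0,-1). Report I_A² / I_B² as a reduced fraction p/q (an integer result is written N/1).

9/7

Same 1,5,6: normalisation and zero-m 3j drop out of the ratio.
A: Δ: 0! 2! 10! / 13! → 1/858; sum: t=0:+1/80640 = 1/80640; 3j²(1 5 6; 0 -3 3) = Δ·Π!·Σ² = 9/286  (sign -1)
B: Δ: 0! 2! 10! / 13! → 1/858; sum: t=0:+1/28800 = 1/28800; 3j²(1 5 6; 1 0 -1) = Δ·Π!·Σ² = 7/286  (sign -1)
I_A²/I_B² = (9/286)/(7/286) = 9/7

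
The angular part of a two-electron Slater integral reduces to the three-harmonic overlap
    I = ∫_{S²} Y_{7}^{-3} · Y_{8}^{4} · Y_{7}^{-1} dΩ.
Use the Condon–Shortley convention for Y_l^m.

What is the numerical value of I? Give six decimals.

-0.051772

Rules hold: Σm=0, L=22 even, 1≤7≤15.
N = 15·17·15 = 3825
Δ = 8!·6!·8!/23! = 1/22086194130
Racah Σ t=1..7: t=1:−1/18289152000 t=2:+1/248832000 t=3:−1/24883200 t=4:+1/11943936 t=5:−1/24883200 t=6:+1/248832000 t=7:−1/18289152000 = 11/975421440
⇒ 3j(7 8 7; 0 0 0)² = 1750/289731, sgn -1
Racah Σ t=4..8: t=4:+1/16721510400 t=5:−1/435456000 t=6:+1/99532800 t=7:−1/130636800 t=8:+1/1114767360 = 11/10450944000
⇒ 3j(7 8 7; -3 4 -1)² = 704/482885, sgn +1
4πI² = N·(3j₀)²·(3jₘ)² = 18480000/548653937
I = -1·√(0.0336824/4π) = -0.05177222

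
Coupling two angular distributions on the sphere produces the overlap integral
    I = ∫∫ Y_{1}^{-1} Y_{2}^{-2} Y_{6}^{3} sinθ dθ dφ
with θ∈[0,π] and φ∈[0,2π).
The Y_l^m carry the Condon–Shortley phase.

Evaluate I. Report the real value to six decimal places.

triangle: need 1≤l₃≤3, have 6; I=0

0.000000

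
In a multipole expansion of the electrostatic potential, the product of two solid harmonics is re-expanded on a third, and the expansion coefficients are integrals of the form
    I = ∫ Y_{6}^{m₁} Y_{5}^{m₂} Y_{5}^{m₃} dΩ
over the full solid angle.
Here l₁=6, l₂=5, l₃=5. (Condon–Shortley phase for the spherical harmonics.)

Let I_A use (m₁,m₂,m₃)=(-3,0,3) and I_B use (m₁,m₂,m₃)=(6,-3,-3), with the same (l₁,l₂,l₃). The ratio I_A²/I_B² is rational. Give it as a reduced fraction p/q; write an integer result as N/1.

625/1232

Shared (l₁,l₂,l₃)=(6,5,5): N and (l;000)² cancel in I_A²/I_B².
A: Δ = 6!·6!·4!/17! = 1/28588560; Racah Σ t=3..5: t=3:−1/103680 t=4:+1/34560 t=5:−1/138240 = 1/82944; ⇒ 3j(6 5 5; -3 0 3)² = 125/9724, sgn +1
B: Δ = 6!·6!·4!/17! = 1/28588560; Racah Σ t=0..0: t=0:+1/2073600 = 1/2073600; ⇒ 3j(6 5 5; 6 -3 -3)² = 28/1105, sgn +1
I_A²/I_B² = (125/9724)/(28/1105) = 625/1232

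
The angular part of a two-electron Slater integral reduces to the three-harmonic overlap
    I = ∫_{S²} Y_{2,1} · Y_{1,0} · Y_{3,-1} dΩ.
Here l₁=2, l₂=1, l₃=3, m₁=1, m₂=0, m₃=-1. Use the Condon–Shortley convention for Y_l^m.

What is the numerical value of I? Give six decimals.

-0.233597

Rules hold: Σm=0, L=6 even, 1≤3≤3.
N = 5·3·7 = 105
Δ = 0!·4!·2!/7! = 1/105
Racah Σ t=0..0: t=0:+1/4 = 1/4
⇒ 3j(2 1 3; 0 0 0)² = 3/35, sgn -1
Racah Σ t=0..0: t=0:+1/6 = 1/6
⇒ 3j(2 1 3; 1 0 -1)² = 8/105, sgn +1
4πI² = N·(3j₀)²·(3jₘ)² = 24/35
I = -1·√(0.685714/4π) = -0.23359668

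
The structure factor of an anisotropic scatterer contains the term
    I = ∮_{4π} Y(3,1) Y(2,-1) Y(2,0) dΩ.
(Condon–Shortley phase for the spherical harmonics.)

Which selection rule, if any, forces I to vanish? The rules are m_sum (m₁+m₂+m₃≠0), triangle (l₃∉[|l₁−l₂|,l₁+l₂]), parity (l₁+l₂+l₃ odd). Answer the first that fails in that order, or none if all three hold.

parity

azimuthal sum: 1 − 1 + 0 = 0  ✓
1 ≤ 2 ≤ 5 (triangle on l)  ✓
L = 3 + 2 + 2 = 7 (odd)  ✗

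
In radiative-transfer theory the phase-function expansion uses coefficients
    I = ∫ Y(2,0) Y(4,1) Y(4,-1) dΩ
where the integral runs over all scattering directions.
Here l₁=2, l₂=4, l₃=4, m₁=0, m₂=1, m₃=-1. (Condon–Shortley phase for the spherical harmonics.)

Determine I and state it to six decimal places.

Rules hold: Σm=0, L=10 even, 2≤4≤6.
N = 5·9·9 = 405
Δ = 2!·2!·6!/11! = 1/13860
Racah Σ t=0..2: t=0:+1/192 t=1:−1/36 t=2:+1/192 = -5/288
⇒ 3j(2 4 4; 0 0 0)² = 20/693, sgn -1
Racah Σ t=0..2: t=0:+1/480 t=1:−1/48 t=2:+1/144 = -17/1440
⇒ 3j(2 4 4; 0 1 -1)² = 289/13860, sgn +1
4πI² = N·(3j₀)²·(3jₘ)² = 1445/5929
I = -1·√(0.243717/4π) = -0.13926381

-0.139264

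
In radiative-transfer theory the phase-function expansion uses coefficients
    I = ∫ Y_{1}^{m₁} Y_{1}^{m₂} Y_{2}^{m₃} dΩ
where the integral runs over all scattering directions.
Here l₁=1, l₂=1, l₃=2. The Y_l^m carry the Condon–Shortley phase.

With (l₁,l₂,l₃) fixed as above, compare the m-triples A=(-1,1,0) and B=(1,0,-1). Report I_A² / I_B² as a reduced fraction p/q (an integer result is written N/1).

1/3

Shared (l₁,l₂,l₃)=(1,1,2): N and (l;000)² cancel in I_A²/I_B².
A: Δ = 0!·2!·2!/5! = 1/30; Racah Σ t=0..0: t=0:+1/4 = 1/4; ⇒ 3j(1 1 2; -1 1 0)² = 1/30, sgn +1
B: Δ = 0!·2!·2!/5! = 1/30; Racah Σ t=0..0: t=0:+1/2 = 1/2; ⇒ 3j(1 1 2; 1 0 -1)² = 1/10, sgn -1
I_A²/I_B² = (1/30)/(1/10) = 1/3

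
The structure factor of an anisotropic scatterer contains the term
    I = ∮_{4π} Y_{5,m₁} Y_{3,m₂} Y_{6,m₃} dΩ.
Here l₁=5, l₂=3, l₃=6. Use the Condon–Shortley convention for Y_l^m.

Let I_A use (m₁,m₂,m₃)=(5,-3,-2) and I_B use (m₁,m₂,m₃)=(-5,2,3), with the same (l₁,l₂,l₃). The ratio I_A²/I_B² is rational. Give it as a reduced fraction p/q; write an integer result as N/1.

1/6

l's match ⇒ only the (l;m) 3-j factors differ between A and B.
A: triangle coeff Δ(5,3,6) = 1/675675; Σ_t [0,0]: t=0:+1/1935360 = 1/1935360; (3j)²=1/1001 [(5 3 6; 5 -3 -2)], sign=+1
B: triangle coeff Δ(5,3,6) = 1/675675; Σ_t [2,2]: t=2:+1/483840 = 1/483840; (3j)²=6/1001 [(5 3 6; -5 2 3)], sign=-1
I_A²/I_B² = (1/1001)/(6/1001) = 1/6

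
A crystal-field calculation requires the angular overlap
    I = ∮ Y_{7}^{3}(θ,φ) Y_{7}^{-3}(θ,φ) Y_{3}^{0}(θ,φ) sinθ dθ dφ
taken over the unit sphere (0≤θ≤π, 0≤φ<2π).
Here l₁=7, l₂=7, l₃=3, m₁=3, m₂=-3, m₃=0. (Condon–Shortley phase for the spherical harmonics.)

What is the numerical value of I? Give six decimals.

0.000000

Σlᵢ=17 odd — θ-integrand is odd under cosθ→−cosθ; I=0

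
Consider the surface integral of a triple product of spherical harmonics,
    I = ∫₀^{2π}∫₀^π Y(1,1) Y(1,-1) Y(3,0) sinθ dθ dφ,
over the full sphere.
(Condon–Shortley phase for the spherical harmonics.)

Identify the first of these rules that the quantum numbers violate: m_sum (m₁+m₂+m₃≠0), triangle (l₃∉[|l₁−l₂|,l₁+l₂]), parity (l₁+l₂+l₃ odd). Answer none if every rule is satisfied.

triangle

Σmᵢ = 0  ✓
l₃∈[|l₁−l₂|,l₁+l₂]=[0,2], have l₃=3  ✗
Σlᵢ = 5 ⇒ odd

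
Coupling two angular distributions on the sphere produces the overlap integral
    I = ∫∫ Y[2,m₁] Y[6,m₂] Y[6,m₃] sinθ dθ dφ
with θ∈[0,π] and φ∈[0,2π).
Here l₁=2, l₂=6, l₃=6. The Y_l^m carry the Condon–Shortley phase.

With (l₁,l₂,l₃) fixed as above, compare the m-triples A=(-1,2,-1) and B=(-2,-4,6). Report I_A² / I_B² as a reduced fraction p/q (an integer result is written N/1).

15/11

l's match ⇒ only the (l;m) 3-j factors differ between A and B.
A: triangle coeff Δ(2,6,6) = 1/90090; Σ_t [1,2]: t=1:−1/60480 t=2:+1/34560 = 1/80640; (3j)²=6/1001 [(2 6 6; -1 2 -1)], sign=-1
B: triangle coeff Δ(2,6,6) = 1/90090; Σ_t [2,2]: t=2:+1/14515200 = 1/14515200; (3j)²=2/455 [(2 6 6; -2 -4 6)], sign=+1
I_A²/I_B² = (6/1001)/(2/455) = 15/11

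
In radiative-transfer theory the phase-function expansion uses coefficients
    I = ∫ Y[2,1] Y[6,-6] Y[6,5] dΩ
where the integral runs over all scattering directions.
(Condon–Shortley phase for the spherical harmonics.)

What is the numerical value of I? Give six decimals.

Rules hold: Σm=0, L=14 even, 4≤6≤8.
N = 5·13·13 = 845
Δ = 2!·2!·10!/15! = 1/90090
Racah Σ t=0..2: t=0:+1/69120 t=1:−1/14400 t=2:+1/69120 = -7/172800
⇒ 3j(2 6 6; 0 0 0)² = 14/715, sgn -1
Racah Σ t=0..0: t=0:+1/7257600 = 1/7257600
⇒ 3j(2 6 6; 1 -6 5)² = 11/455, sgn -1
4πI² = N·(3j₀)²·(3jₘ)² = 2/5
I = +1·√(0.4/4π) = 0.17841241

0.178412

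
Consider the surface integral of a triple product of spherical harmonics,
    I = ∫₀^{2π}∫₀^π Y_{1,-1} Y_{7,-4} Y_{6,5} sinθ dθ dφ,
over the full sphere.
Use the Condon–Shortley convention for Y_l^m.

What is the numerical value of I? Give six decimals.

Rules hold: Σm=0, L=14 even, 6≤6≤8.
N = 3·15·13 = 585
Δ = 2!·0!·12!/15! = 1/1365
Racah Σ t=1..1: t=1:−1/518400 = -1/518400
⇒ 3j(1 7 6; 0 0 0)² = 7/195, sgn -1
Racah Σ t=2..2: t=2:+1/79833600 = 1/79833600
⇒ 3j(1 7 6; -1 -4 5)² = 1/455, sgn -1
4πI² = N·(3j₀)²·(3jₘ)² = 3/65
I = +1·√(0.0461538/4π) = 0.06060368

0.060604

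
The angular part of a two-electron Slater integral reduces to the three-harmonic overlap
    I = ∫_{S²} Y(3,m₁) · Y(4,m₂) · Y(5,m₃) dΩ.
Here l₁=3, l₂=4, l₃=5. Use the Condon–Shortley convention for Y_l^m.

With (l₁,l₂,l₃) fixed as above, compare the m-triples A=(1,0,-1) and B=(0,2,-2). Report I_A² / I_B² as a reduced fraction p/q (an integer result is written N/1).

605/42

Same 3,4,5: normalisation and zero-m 3j drop out of the ratio.
A: Δ: 2! 4! 6! / 13! → 1/180180; sum: t=0:+1/384 t=1:−1/216 t=2:+1/2304 = -11/6912; 3j²(3 4 5; 1 0 -1) = Δ·Π!·Σ² = 11/1638  (sign -1)
B: Δ: 2! 4! 6! / 13! → 1/180180; sum: t=0:+1/8640 t=1:−1/480 t=2:+1/576 = -1/4320; 3j²(3 4 5; 0 2 -2) = Δ·Π!·Σ² = 1/2145  (sign +1)
I_A²/I_B² = (11/1638)/(1/2145) = 605/42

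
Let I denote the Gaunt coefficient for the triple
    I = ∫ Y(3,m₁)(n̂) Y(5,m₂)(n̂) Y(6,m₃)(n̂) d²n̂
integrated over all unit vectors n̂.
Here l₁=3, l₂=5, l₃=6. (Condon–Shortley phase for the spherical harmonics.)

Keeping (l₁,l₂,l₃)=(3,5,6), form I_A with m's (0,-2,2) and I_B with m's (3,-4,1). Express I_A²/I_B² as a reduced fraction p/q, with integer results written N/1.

Shared (l₁,l₂,l₃)=(3,5,6): N and (l;000)² cancel in I_A²/I_B².
A: Δ = 2!·4!·8!/15! = 1/675675; Racah Σ t=0..2: t=0:+1/8640 t=1:−1/5760 t=2:+1/60480 = -1/24192; ⇒ 3j(3 5 6; 0 -2 2)² = 8/3003, sgn -1
B: Δ = 2!·4!·8!/15! = 1/675675; Racah Σ t=0..0: t=0:+1/241920 = 1/241920; ⇒ 3j(3 5 6; 3 -4 1)² = 4/1001, sgn -1
I_A²/I_B² = (8/3003)/(4/1001) = 2/3

2/3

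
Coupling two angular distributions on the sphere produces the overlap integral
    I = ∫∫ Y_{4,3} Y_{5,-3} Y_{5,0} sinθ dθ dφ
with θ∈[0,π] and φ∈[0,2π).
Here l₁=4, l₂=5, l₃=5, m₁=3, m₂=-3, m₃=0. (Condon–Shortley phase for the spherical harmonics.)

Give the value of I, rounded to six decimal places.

0.130198

Checks pass: Σm=0; 14 even; l₃=5∈[1,9].
(2·4+1)(2·5+1)(2·5+1) = 1089
Δ: 4! 4! 6! / 15! → 1/3153150
sum: t=0:+1/69120 t=1:−1/1728 t=2:+1/576 t=3:−1/1728 t=4:+1/69120 = 7/11520
3j²(4 5 5; 0 0 0) = Δ·Π!·Σ² = 2/143  (sign -1)
sum: t=0:+1/6912 t=1:−1/17280 = 1/11520
3j²(4 5 5; 3 -3 0) = Δ·Π!·Σ² = 2/143  (sign -1)
combine: 4πI² = 1089·2/143·2/143 = 36/169
take √, sign +1: I = 0.13019760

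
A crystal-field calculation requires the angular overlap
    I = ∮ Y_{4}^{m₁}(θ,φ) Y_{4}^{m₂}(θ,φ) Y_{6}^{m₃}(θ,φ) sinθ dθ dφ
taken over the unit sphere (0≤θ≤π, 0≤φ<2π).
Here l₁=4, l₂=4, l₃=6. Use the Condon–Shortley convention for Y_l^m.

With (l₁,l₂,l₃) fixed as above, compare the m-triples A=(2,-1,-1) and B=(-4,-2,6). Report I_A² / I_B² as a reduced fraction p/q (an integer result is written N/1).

l's match ⇒ only the (l;m) 3-j factors differ between A and B.
A: triangle coeff Δ(4,4,6) = 1/1261260; Σ_t [0,2]: t=0:+1/3456 t=1:−1/5760 t=2:+1/172800 = 7/57600; (3j)²=21/2860 [(4 4 6; 2 -1 -1)], sign=-1
B: triangle coeff Δ(4,4,6) = 1/1261260; Σ_t [2,2]: t=2:+1/1036800 = 1/1036800; (3j)²=4/195 [(4 4 6; -4 -2 6)], sign=+1
I_A²/I_B² = (21/2860)/(4/195) = 63/176

63/176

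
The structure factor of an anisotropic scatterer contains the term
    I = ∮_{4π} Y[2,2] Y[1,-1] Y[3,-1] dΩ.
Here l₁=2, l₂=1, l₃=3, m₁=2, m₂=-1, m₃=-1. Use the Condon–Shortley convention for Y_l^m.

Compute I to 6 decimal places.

-0.082589

Rules hold: Σm=0, L=6 even, 1≤3≤3.
N = 5·3·7 = 105
Δ = 0!·4!·2!/7! = 1/105
Racah Σ t=0..0: t=0:+1/4 = 1/4
⇒ 3j(2 1 3; 0 0 0)² = 3/35, sgn -1
Racah Σ t=0..0: t=0:+1/48 = 1/48
⇒ 3j(2 1 3; 2 -1 -1)² = 1/105, sgn +1
4πI² = N·(3j₀)²·(3jₘ)² = 3/35
I = -1·√(0.0857143/4π) = -0.08258890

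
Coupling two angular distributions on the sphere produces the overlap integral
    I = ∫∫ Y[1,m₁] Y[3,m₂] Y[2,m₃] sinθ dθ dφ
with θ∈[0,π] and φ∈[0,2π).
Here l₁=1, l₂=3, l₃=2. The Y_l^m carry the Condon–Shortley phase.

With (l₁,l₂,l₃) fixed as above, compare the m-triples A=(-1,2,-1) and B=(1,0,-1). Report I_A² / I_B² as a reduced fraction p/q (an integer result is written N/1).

Same 1,3,2: normalisation and zero-m 3j drop out of the ratio.
A: Δ: 2! 0! 4! / 7! → 1/105; sum: t=2:+1/12 = 1/12; 3j²(1 3 2; -1 2 -1) = Δ·Π!·Σ² = 2/21  (sign -1)
B: Δ: 2! 0! 4! / 7! → 1/105; sum: t=0:+1/12 = 1/12; 3j²(1 3 2; 1 0 -1) = Δ·Π!·Σ² = 1/35  (sign -1)
I_A²/I_B² = (2/21)/(1/35) = 10/3

10/3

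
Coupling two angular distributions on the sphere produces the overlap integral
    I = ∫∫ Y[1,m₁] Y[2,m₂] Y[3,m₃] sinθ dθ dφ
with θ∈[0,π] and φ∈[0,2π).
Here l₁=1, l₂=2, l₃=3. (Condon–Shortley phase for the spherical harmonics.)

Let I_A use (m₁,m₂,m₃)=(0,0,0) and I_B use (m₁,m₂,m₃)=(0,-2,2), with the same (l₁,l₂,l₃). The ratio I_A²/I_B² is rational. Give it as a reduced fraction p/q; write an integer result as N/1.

Same 1,2,3: normalisation and zero-m 3j drop out of the ratio.
A: Δ: 0! 2! 4! / 7! → 1/105; sum: t=0:+1/4 = 1/4; 3j²(1 2 3; 0 0 0) = Δ·Π!·Σ² = 3/35  (sign -1)
B: Δ: 0! 2! 4! / 7! → 1/105; sum: t=0:+1/24 = 1/24; 3j²(1 2 3; 0 -2 2) = Δ·Π!·Σ² = 1/21  (sign -1)
I_A²/I_B² = (3/35)/(1/21) = 9/5

9/5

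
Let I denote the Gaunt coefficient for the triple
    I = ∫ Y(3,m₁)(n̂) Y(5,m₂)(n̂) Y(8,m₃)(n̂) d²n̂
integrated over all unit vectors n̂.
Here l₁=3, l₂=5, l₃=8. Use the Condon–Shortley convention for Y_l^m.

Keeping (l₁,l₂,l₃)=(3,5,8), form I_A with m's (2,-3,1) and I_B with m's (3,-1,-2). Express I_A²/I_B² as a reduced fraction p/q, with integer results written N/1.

9/10

l's match ⇒ only the (l;m) 3-j factors differ between A and B.
A: triangle coeff Δ(3,5,8) = 1/136136; Σ_t [0,0]: t=0:+1/9676800 = 1/9676800; (3j)²=27/19448 [(3 5 8; 2 -3 1)], sign=-1
B: triangle coeff Δ(3,5,8) = 1/136136; Σ_t [0,0]: t=0:+1/12441600 = 1/12441600; (3j)²=15/9724 [(3 5 8; 3 -1 -2)], sign=+1
I_A²/I_B² = (27/19448)/(15/9724) = 9/10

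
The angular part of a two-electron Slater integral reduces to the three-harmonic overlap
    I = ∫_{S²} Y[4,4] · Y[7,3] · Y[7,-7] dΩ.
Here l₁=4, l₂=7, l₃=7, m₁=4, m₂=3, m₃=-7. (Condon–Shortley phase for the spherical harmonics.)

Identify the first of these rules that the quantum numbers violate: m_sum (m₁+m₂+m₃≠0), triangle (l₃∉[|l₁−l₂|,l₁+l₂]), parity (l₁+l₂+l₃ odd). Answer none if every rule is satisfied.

m₁+m₂+m₃ = 4 + 3 − 7 = 0  ✓
triangle: |4−7|=3 ≤ l₃=7 ≤ 4+7=11  ✓
parity: l₁+l₂+l₃ = 18 is even  ✓

none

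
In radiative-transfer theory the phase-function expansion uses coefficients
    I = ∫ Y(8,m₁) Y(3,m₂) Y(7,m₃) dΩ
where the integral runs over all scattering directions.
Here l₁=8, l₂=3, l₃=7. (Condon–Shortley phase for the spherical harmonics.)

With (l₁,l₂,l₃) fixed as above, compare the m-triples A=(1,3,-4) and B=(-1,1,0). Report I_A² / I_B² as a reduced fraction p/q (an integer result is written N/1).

Shared (l₁,l₂,l₃)=(8,3,7): N and (l;000)² cancel in I_A²/I_B².
A: Δ = 4!·12!·2!/19! = 1/5290740; Racah Σ t=4..4: t=4:+1/104509440 = 1/104509440; ⇒ 3j(8 3 7; 1 3 -4)² = 275/50388, sgn -1
B: Δ = 4!·12!·2!/19! = 1/5290740; Racah Σ t=2..4: t=2:+1/4838400 t=3:−1/3110400 t=4:+1/29030400 = -1/12441600; ⇒ 3j(8 3 7; -1 1 0)² = 343/125970, sgn +1
I_A²/I_B² = (275/50388)/(343/125970) = 1375/686

1375/686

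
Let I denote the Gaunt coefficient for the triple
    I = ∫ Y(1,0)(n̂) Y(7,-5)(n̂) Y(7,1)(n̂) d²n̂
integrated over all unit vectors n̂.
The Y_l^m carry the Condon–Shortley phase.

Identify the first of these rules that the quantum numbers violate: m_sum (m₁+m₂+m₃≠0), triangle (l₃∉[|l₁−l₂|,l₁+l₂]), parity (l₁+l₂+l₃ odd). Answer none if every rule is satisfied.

m₁+m₂+m₃ = 0 − 5 + 1 = -4  ✗
triangle: |1−7|=6 ≤ l₃=7 ≤ 1+7=8
parity: l₁+l₂+l₃ = 15 is odd

m_sum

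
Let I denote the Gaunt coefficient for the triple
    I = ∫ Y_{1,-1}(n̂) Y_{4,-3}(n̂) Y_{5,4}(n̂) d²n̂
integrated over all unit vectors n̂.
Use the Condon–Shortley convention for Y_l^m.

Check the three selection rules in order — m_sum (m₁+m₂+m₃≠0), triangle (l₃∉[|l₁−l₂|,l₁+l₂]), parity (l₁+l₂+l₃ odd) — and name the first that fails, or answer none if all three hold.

Σmᵢ = 0  ✓
l₃∈[|l₁−l₂|,l₁+l₂]=[3,5], have l₃=5  ✓
Σlᵢ = 10 ⇒ even  ✓

none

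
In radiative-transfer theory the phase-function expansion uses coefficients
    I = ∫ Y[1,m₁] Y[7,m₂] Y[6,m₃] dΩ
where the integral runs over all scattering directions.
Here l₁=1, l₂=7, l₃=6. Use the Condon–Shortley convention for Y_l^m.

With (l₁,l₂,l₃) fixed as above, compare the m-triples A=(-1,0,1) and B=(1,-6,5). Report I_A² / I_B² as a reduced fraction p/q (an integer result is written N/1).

7/26

Same 1,7,6: normalisation and zero-m 3j drop out of the ratio.
A: Δ: 2! 0! 12! / 15! → 1/1365; sum: t=2:+1/1209600 = 1/1209600; 3j²(1 7 6; -1 0 1) = Δ·Π!·Σ² = 1/65  (sign -1)
B: Δ: 2! 0! 12! / 15! → 1/1365; sum: t=0:+1/79833600 = 1/79833600; 3j²(1 7 6; 1 -6 5) = Δ·Π!·Σ² = 2/35  (sign -1)
I_A²/I_B² = (1/65)/(2/35) = 7/26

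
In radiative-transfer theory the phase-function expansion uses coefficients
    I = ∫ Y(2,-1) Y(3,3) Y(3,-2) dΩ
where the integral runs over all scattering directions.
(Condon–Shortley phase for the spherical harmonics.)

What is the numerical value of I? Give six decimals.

-0.210261

m-sum 0 ✓  L=8 even ✓  1≤3≤5 ✓
Π(2lᵢ+1) = 5×7×7 = 245
triangle coeff Δ(2,3,3) = 1/3780
Σ_t [0,2]: t=0:+1/24 t=1:−1/4 t=2:+1/24 = -1/6
(3j)²=4/105 [(2 3 3; 0 0 0)], sign=+1
Σ_t [2,2]: t=2:+1/48 = 1/48
(3j)²=5/84 [(2 3 3; -1 3 -2)], sign=-1
⇒ 4πI² = 5/9
I = (-1)√(5/9/(4π)) = -0.21026104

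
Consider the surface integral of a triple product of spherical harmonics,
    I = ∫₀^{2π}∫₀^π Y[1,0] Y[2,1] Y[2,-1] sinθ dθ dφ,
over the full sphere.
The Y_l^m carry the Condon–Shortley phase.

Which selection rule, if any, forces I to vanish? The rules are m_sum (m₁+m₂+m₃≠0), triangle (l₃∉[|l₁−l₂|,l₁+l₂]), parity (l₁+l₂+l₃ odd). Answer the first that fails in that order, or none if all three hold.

parity

Σmᵢ = 0  ✓
l₃∈[|l₁−l₂|,l₁+l₂]=[1,3], have l₃=2  ✓
Σlᵢ = 5 ⇒ odd  ✗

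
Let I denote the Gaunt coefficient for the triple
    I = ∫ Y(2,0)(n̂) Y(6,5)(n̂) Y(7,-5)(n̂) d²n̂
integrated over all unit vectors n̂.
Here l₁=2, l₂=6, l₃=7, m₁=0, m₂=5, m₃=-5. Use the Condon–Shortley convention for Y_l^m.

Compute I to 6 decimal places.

L=15 odd ⇒ parity kills the (l;000) factor ⇒ I = 0

0.000000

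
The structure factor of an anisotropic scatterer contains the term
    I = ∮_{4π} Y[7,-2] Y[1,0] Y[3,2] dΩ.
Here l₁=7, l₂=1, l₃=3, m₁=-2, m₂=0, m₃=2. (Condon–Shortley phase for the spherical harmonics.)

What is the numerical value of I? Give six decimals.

0.000000

triangle: need 6≤l₃≤8, have 3; I=0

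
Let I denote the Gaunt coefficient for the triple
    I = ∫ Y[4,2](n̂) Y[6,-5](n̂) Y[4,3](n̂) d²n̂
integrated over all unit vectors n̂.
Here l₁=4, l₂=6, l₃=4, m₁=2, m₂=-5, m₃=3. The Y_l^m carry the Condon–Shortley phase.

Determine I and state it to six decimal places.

-0.100084

Checks pass: Σm=0; 14 even; l₃=4∈[2,10].
(2·4+1)(2·6+1)(2·4+1) = 1053
Δ: 6! 2! 6! / 15! → 1/1261260
sum: t=2:+1/4608 t=3:−1/1296 t=4:+1/4608 = -7/20736
3j²(4 6 4; 0 0 0) = Δ·Π!·Σ² = 20/1287  (sign -1)
sum: t=0:+1/172800 t=1:−1/86400 = -1/172800
3j²(4 6 4; 2 -5 3) = Δ·Π!·Σ² = 1/130  (sign +1)
combine: 4πI² = 1053·20/1287·1/130 = 18/143
take √, sign -1: I = -0.10008369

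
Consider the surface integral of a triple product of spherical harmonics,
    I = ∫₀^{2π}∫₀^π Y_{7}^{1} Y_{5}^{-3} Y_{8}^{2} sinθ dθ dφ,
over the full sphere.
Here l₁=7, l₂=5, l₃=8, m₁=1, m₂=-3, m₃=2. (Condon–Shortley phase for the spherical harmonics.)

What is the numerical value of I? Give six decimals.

m-sum 0 ✓  L=20 even ✓  2≤8≤12 ✓
Π(2lᵢ+1) = 15×11×17 = 2805
triangle coeff Δ(7,5,8) = 1/814773960
Σ_t [0,4]: t=0:+1/87091200 t=1:−1/4976640 t=2:+1/2073600 t=3:−1/4976640 t=4:+1/87091200 = 1/9676800
(3j)²=360/46189 [(7 5 8; 0 0 0)], sign=+1
Σ_t [0,2]: t=0:+1/19906560 t=1:−1/10368000 t=2:+1/49766400 = -13/497664000
(3j)²=91/17765 [(7 5 8; 1 -3 2)], sign=-1
⇒ 4πI² = 7560/67507
I = (-1)√(7560/67507/(4π)) = -0.09440208

-0.094402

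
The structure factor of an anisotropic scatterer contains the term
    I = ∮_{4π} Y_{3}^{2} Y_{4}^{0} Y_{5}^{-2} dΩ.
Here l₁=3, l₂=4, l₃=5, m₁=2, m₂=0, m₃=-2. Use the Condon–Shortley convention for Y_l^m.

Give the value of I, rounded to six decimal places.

-0.065427

Rules hold: Σm=0, L=12 even, 1≤5≤7.
N = 7·9·11 = 693
Δ = 2!·4!·6!/13! = 1/180180
Racah Σ t=0..2: t=0:+1/576 t=1:−1/144 t=2:+1/576 = -1/288
⇒ 3j(3 4 5; 0 0 0)² = 20/1001, sgn +1
Racah Σ t=0..1: t=0:+1/576 t=1:−1/864 = 1/1728
⇒ 3j(3 4 5; 2 0 -2)² = 5/1287, sgn -1
4πI² = N·(3j₀)²·(3jₘ)² = 100/1859
I = -1·√(0.0537924/4π) = -0.06542675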